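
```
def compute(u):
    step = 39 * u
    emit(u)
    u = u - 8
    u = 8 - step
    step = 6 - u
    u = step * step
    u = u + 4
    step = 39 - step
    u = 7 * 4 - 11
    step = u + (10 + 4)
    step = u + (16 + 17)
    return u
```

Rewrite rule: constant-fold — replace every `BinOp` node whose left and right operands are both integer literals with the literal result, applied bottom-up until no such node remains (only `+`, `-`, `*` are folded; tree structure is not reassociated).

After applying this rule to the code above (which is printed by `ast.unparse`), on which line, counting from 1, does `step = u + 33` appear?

Transformed code:
def compute(u):
    step = 39 * u
    emit(u)
    u = u - 8
    u = 8 - step
    step = 6 - u
    u = step * step
    u = u + 4
    step = 39 - step
    u = 17
    step = u + 14
    step = u + 33
    return u

12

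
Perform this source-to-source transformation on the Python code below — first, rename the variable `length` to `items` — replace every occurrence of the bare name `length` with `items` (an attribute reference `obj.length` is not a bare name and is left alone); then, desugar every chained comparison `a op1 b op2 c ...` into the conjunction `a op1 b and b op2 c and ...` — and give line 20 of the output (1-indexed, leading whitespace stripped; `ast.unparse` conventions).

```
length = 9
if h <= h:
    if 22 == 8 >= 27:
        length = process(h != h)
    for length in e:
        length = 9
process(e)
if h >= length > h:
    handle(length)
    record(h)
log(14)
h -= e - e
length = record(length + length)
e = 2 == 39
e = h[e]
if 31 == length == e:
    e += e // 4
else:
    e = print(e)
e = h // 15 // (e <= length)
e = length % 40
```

Transformed code:
items = 9
if h <= h:
    if 22 == 8 and 8 >= 27:
        items = process(h != h)
    for items in e:
        items = 9
process(e)
if h >= items and items > h:
    handle(items)
    record(h)
log(14)
h -= e - e
items = record(items + items)
e = 2 == 39
e = h[e]
if 31 == items and items == e:
    e += e // 4
else:
    e = print(e)
e = h // 15 // (e <= items)
e = items % 40

e = h // 15 // (e <= items)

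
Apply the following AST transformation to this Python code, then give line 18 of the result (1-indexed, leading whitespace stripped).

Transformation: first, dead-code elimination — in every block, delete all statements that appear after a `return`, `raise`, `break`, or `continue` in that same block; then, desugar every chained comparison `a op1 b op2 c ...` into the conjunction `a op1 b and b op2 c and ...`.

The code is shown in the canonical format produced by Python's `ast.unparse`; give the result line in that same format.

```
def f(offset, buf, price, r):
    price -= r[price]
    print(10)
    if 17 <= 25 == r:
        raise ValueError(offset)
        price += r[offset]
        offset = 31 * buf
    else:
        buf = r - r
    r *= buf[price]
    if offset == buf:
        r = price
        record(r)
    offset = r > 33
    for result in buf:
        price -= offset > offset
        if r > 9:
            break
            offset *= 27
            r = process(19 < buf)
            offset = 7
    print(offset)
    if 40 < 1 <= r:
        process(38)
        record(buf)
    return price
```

if 40 < 1 and 1 <= r:

Transformed code:
def f(offset, buf, price, r):
    price -= r[price]
    print(10)
    if 17 <= 25 and 25 == r:
        raise ValueError(offset)
    else:
        buf = r - r
    r *= buf[price]
    if offset == buf:
        r = price
        record(r)
    offset = r > 33
    for result in buf:
        price -= offset > offset
        if r > 9:
            break
    print(offset)
    if 40 < 1 and 1 <= r:
        process(38)
        record(buf)
    return price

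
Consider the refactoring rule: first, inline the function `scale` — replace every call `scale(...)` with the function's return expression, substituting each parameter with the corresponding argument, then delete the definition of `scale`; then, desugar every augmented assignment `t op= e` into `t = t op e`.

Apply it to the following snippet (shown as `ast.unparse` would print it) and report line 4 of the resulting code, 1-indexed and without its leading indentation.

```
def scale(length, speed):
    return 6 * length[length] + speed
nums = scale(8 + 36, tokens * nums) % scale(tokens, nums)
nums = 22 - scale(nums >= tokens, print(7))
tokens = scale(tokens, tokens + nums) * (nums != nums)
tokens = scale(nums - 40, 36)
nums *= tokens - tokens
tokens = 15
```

Transformed code:
nums = (6 * (8 + 36)[8 + 36] + tokens * nums) % (6 * tokens[tokens] + nums)
nums = 22 - (6 * (nums >= tokens)[nums >= tokens] + print(7))
tokens = (6 * tokens[tokens] + (tokens + nums)) * (nums != nums)
tokens = 6 * (nums - 40)[nums - 40] + 36
nums = nums * (tokens - tokens)
tokens = 15

tokens = 6 * (nums - 40)[nums - 40] + 36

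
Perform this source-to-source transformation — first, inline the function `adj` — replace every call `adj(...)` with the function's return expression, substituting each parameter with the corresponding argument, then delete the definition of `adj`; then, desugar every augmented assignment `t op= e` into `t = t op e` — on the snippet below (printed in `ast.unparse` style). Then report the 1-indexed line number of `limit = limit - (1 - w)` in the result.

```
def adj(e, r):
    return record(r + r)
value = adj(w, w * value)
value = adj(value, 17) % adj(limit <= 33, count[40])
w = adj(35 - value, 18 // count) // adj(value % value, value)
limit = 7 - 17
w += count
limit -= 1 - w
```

Transformed code:
value = record(w * value + w * value)
value = record(17 + 17) % record(count[40] + count[40])
w = record(18 // count + 18 // count) // record(value + value)
limit = 7 - 17
w = w + count
limit = limit - (1 - w)

6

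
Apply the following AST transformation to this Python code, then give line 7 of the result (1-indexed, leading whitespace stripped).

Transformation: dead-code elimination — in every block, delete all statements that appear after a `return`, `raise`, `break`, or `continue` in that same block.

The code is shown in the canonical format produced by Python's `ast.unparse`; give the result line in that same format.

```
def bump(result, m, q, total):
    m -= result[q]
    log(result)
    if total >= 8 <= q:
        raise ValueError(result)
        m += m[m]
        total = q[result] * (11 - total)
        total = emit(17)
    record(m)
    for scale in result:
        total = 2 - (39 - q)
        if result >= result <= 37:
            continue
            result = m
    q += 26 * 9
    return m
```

for scale in result:

Transformed code:
def bump(result, m, q, total):
    m -= result[q]
    log(result)
    if total >= 8 <= q:
        raise ValueError(result)
    record(m)
    for scale in result:
        total = 2 - (39 - q)
        if result >= result <= 37:
            continue
    q += 26 * 9
    return m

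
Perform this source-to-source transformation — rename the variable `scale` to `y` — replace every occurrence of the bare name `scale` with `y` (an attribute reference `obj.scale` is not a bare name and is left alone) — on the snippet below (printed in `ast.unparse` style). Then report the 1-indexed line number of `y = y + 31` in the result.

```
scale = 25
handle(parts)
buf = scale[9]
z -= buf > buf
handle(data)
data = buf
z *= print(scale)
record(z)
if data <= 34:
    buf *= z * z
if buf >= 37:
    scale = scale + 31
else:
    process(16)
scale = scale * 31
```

Transformed code:
y = 25
handle(parts)
buf = y[9]
z -= buf > buf
handle(data)
data = buf
z *= print(y)
record(z)
if data <= 34:
    buf *= z * z
if buf >= 37:
    y = y + 31
else:
    process(16)
y = y * 31

12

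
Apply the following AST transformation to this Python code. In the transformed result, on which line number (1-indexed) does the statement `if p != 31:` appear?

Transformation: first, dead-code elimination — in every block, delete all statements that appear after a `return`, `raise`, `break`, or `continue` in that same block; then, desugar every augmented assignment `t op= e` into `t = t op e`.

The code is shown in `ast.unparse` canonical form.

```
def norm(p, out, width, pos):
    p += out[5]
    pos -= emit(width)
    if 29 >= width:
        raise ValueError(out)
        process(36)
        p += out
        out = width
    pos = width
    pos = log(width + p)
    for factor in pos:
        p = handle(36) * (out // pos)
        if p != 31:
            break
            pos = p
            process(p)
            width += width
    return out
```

10

Transformed code:
def norm(p, out, width, pos):
    p = p + out[5]
    pos = pos - emit(width)
    if 29 >= width:
        raise ValueError(out)
    pos = width
    pos = log(width + p)
    for factor in pos:
        p = handle(36) * (out // pos)
        if p != 31:
            break
    return out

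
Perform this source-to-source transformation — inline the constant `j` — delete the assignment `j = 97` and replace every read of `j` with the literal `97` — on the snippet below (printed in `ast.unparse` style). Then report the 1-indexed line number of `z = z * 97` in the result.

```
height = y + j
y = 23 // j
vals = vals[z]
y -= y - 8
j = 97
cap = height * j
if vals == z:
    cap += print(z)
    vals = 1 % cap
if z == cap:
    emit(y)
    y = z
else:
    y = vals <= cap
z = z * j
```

Transformed code:
height = y + 97
y = 23 // 97
vals = vals[z]
y -= y - 8
cap = height * 97
if vals == z:
    cap += print(z)
    vals = 1 % cap
if z == cap:
    emit(y)
    y = z
else:
    y = vals <= cap
z = z * 97

14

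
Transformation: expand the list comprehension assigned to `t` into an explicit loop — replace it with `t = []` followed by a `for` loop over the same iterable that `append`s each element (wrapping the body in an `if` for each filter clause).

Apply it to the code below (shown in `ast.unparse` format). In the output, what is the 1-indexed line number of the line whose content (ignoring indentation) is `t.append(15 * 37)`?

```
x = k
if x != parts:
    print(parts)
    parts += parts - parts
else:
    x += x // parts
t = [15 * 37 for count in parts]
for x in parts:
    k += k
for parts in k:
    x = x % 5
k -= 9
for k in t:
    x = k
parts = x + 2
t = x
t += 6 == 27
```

Transformed code:
x = k
if x != parts:
    print(parts)
    parts += parts - parts
else:
    x += x // parts
t = []
for count in parts:
    t.append(15 * 37)
for x in parts:
    k += k
for parts in k:
    x = x % 5
k -= 9
for k in t:
    x = k
parts = x + 2
t = x
t += 6 == 27

9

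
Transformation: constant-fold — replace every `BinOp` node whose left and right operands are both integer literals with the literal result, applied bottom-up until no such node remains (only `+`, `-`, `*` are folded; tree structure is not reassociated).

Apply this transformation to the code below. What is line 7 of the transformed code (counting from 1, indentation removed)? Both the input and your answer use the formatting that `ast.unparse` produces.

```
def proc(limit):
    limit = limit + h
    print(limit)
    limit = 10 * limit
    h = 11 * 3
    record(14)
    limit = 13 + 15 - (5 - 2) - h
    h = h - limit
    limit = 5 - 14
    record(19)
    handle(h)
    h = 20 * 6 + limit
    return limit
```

Transformed code:
def proc(limit):
    limit = limit + h
    print(limit)
    limit = 10 * limit
    h = 33
    record(14)
    limit = 25 - h
    h = h - limit
    limit = -9
    record(19)
    handle(h)
    h = 120 + limit
    return limit

limit = 25 - h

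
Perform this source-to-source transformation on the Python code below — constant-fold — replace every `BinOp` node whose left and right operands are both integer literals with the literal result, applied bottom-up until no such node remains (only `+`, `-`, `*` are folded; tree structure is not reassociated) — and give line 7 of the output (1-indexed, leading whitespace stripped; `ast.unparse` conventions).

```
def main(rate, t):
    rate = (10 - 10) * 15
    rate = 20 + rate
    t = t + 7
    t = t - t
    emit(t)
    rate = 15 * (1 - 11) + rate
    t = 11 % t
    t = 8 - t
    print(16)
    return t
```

Transformed code:
def main(rate, t):
    rate = 0
    rate = 20 + rate
    t = t + 7
    t = t - t
    emit(t)
    rate = -150 + rate
    t = 11 % t
    t = 8 - t
    print(16)
    return t

rate = -150 + rate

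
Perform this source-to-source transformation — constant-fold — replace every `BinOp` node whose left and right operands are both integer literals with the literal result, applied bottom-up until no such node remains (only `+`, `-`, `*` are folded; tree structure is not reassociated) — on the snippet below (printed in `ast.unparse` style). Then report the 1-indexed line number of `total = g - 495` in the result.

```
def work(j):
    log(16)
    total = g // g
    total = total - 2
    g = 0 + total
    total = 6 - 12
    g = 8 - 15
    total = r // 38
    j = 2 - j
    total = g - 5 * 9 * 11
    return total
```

Transformed code:
def work(j):
    log(16)
    total = g // g
    total = total - 2
    g = 0 + total
    total = -6
    g = -7
    total = r // 38
    j = 2 - j
    total = g - 495
    return total

10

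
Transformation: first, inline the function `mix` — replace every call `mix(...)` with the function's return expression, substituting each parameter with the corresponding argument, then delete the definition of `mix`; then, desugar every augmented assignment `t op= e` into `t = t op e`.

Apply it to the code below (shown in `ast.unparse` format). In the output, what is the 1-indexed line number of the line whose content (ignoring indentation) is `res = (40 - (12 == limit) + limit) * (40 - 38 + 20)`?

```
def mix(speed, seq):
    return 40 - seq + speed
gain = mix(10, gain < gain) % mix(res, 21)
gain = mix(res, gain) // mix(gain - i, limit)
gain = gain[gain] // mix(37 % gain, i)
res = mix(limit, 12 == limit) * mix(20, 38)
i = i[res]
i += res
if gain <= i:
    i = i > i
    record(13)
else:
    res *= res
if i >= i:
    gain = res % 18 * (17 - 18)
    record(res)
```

4

Transformed code:
gain = (40 - (gain < gain) + 10) % (40 - 21 + res)
gain = (40 - gain + res) // (40 - limit + (gain - i))
gain = gain[gain] // (40 - i + 37 % gain)
res = (40 - (12 == limit) + limit) * (40 - 38 + 20)
i = i[res]
i = i + res
if gain <= i:
    i = i > i
    record(13)
else:
    res = res * res
if i >= i:
    gain = res % 18 * (17 - 18)
    record(res)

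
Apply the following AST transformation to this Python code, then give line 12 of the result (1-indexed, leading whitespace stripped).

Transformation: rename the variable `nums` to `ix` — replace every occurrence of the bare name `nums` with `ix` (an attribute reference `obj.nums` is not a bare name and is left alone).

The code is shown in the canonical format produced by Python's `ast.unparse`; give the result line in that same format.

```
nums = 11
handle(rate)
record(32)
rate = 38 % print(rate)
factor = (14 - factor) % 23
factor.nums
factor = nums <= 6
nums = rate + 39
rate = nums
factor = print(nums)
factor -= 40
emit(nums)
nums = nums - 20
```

emit(ix)

Transformed code:
ix = 11
handle(rate)
record(32)
rate = 38 % print(rate)
factor = (14 - factor) % 23
factor.nums
factor = ix <= 6
ix = rate + 39
rate = ix
factor = print(ix)
factor -= 40
emit(ix)
ix = ix - 20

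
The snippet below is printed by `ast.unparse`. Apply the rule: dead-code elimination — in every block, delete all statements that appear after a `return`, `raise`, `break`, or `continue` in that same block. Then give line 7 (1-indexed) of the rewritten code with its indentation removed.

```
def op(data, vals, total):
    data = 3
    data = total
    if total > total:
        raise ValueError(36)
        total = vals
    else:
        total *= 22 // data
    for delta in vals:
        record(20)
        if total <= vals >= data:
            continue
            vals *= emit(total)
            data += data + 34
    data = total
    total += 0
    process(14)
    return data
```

Transformed code:
def op(data, vals, total):
    data = 3
    data = total
    if total > total:
        raise ValueError(36)
    else:
        total *= 22 // data
    for delta in vals:
        record(20)
        if total <= vals >= data:
            continue
    data = total
    total += 0
    process(14)
    return data

total *= 22 // data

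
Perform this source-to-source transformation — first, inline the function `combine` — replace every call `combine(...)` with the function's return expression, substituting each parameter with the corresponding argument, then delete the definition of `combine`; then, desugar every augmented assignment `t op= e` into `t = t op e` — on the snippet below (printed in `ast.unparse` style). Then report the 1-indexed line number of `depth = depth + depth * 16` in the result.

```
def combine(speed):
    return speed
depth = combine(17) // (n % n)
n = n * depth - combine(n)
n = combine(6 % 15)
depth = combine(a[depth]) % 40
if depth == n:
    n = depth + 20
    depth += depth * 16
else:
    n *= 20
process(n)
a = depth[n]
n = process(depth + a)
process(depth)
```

7

Transformed code:
depth = 17 // (n % n)
n = n * depth - n
n = 6 % 15
depth = a[depth] % 40
if depth == n:
    n = depth + 20
    depth = depth + depth * 16
else:
    n = n * 20
process(n)
a = depth[n]
n = process(depth + a)
process(depth)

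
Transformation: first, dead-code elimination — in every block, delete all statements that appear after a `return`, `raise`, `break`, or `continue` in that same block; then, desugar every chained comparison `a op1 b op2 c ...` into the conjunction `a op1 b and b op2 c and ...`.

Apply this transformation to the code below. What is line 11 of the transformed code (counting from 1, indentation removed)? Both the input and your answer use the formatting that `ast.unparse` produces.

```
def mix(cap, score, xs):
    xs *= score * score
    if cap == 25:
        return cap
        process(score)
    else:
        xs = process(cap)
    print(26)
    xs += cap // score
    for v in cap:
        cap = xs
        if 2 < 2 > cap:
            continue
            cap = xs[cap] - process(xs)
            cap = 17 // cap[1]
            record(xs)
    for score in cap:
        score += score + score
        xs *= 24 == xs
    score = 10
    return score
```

Transformed code:
def mix(cap, score, xs):
    xs *= score * score
    if cap == 25:
        return cap
    else:
        xs = process(cap)
    print(26)
    xs += cap // score
    for v in cap:
        cap = xs
        if 2 < 2 and 2 > cap:
            continue
    for score in cap:
        score += score + score
        xs *= 24 == xs
    score = 10
    return score

if 2 < 2 and 2 > cap:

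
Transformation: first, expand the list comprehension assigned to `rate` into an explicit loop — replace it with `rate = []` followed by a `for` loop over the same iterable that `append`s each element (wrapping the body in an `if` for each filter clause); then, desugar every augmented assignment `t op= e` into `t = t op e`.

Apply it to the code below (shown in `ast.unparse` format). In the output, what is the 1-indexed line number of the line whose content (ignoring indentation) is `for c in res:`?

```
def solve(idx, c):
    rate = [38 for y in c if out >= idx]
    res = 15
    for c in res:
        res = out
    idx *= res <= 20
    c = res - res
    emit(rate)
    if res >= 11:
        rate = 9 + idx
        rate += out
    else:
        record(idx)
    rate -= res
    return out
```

7

Transformed code:
def solve(idx, c):
    rate = []
    for y in c:
        if out >= idx:
            rate.append(38)
    res = 15
    for c in res:
        res = out
    idx = idx * (res <= 20)
    c = res - res
    emit(rate)
    if res >= 11:
        rate = 9 + idx
        rate = rate + out
    else:
        record(idx)
    rate = rate - res
    return out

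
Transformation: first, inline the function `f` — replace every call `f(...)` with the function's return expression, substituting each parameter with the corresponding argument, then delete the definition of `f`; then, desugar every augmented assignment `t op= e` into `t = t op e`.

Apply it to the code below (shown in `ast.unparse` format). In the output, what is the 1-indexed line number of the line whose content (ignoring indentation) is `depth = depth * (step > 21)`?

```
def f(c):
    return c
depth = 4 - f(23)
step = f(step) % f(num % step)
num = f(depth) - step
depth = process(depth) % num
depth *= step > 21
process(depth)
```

5

Transformed code:
depth = 4 - 23
step = step % (num % step)
num = depth - step
depth = process(depth) % num
depth = depth * (step > 21)
process(depth)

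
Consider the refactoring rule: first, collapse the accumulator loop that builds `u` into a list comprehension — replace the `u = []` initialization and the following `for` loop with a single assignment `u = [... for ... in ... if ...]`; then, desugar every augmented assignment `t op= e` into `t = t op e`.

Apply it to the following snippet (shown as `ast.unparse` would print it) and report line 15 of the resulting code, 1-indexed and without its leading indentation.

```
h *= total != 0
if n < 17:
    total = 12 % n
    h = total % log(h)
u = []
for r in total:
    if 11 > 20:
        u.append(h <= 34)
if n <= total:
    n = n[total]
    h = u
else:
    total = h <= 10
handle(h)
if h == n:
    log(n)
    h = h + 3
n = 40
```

n = 40

Transformed code:
h = h * (total != 0)
if n < 17:
    total = 12 % n
    h = total % log(h)
u = [h <= 34 for r in total if 11 > 20]
if n <= total:
    n = n[total]
    h = u
else:
    total = h <= 10
handle(h)
if h == n:
    log(n)
    h = h + 3
n = 40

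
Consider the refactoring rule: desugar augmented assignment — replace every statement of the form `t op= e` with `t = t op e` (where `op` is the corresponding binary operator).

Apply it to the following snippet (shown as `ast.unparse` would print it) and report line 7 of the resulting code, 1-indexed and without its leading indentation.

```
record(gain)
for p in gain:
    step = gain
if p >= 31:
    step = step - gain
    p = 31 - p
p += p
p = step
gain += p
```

Transformed code:
record(gain)
for p in gain:
    step = gain
if p >= 31:
    step = step - gain
    p = 31 - p
p = p + p
p = step
gain = gain + p

p = p + p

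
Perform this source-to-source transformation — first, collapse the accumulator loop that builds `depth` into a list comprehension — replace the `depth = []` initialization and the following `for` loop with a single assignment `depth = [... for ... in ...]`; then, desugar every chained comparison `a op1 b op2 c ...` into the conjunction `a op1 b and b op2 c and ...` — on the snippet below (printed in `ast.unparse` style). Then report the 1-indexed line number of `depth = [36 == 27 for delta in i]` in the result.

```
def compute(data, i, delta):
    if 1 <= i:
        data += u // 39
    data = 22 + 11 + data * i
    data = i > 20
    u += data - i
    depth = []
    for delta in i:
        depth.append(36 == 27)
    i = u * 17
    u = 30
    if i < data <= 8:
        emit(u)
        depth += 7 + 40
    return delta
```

Transformed code:
def compute(data, i, delta):
    if 1 <= i:
        data += u // 39
    data = 22 + 11 + data * i
    data = i > 20
    u += data - i
    depth = [36 == 27 for delta in i]
    i = u * 17
    u = 30
    if i < data and data <= 8:
        emit(u)
        depth += 7 + 40
    return delta

7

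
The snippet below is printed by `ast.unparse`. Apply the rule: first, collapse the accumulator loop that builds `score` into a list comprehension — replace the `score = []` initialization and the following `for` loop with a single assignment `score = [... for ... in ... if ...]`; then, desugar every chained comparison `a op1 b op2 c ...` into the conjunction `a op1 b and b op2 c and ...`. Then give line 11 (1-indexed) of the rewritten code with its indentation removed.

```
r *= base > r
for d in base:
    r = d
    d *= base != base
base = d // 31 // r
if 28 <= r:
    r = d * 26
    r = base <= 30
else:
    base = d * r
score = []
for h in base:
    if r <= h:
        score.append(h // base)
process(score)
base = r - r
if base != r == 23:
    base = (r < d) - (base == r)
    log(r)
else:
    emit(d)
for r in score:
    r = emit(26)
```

Transformed code:
r *= base > r
for d in base:
    r = d
    d *= base != base
base = d // 31 // r
if 28 <= r:
    r = d * 26
    r = base <= 30
else:
    base = d * r
score = [h // base for h in base if r <= h]
process(score)
base = r - r
if base != r and r == 23:
    base = (r < d) - (base == r)
    log(r)
else:
    emit(d)
for r in score:
    r = emit(26)

score = [h // base for h in base if r <= h]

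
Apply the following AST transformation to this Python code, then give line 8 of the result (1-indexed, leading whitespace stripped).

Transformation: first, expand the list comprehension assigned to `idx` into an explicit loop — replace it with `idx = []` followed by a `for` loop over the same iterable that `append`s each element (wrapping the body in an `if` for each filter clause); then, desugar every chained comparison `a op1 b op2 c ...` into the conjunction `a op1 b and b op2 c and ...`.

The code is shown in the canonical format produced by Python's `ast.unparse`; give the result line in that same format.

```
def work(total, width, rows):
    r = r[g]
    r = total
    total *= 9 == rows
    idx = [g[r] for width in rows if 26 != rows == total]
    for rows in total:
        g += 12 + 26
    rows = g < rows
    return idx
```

Transformed code:
def work(total, width, rows):
    r = r[g]
    r = total
    total *= 9 == rows
    idx = []
    for width in rows:
        if 26 != rows and rows == total:
            idx.append(g[r])
    for rows in total:
        g += 12 + 26
    rows = g < rows
    return idx

idx.append(g[r])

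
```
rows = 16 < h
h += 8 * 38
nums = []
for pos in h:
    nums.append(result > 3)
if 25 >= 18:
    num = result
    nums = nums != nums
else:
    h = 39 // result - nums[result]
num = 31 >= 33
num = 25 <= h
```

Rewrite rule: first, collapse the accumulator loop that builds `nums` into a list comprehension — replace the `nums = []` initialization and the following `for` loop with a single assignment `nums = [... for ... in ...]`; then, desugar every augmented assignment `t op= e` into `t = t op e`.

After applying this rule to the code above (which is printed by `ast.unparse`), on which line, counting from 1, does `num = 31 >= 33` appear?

Transformed code:
rows = 16 < h
h = h + 8 * 38
nums = [result > 3 for pos in h]
if 25 >= 18:
    num = result
    nums = nums != nums
else:
    h = 39 // result - nums[result]
num = 31 >= 33
num = 25 <= h

9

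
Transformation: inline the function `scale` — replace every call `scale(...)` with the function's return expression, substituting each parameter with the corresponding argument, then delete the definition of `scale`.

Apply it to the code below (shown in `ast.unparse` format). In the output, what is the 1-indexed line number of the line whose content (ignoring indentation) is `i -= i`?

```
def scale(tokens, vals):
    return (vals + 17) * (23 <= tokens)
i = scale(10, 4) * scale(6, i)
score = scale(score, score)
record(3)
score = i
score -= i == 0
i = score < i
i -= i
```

7

Transformed code:
i = (4 + 17) * (23 <= 10) * ((i + 17) * (23 <= 6))
score = (score + 17) * (23 <= score)
record(3)
score = i
score -= i == 0
i = score < i
i -= i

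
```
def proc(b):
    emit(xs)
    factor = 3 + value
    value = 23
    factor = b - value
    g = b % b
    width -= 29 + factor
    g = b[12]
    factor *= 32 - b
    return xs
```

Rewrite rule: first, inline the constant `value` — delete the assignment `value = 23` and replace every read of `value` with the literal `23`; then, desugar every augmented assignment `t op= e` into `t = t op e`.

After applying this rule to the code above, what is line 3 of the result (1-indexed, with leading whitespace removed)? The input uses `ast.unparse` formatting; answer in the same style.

Transformed code:
def proc(b):
    emit(xs)
    factor = 3 + 23
    factor = b - 23
    g = b % b
    width = width - (29 + factor)
    g = b[12]
    factor = factor * (32 - b)
    return xs

factor = 3 + 23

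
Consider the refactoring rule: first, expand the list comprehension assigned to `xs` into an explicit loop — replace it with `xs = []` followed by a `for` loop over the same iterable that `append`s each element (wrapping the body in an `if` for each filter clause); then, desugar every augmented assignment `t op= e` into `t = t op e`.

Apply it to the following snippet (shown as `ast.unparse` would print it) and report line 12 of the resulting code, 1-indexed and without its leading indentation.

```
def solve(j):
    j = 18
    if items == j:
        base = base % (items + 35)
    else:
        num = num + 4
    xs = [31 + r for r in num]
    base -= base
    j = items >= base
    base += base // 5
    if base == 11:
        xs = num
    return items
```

Transformed code:
def solve(j):
    j = 18
    if items == j:
        base = base % (items + 35)
    else:
        num = num + 4
    xs = []
    for r in num:
        xs.append(31 + r)
    base = base - base
    j = items >= base
    base = base + base // 5
    if base == 11:
        xs = num
    return items

base = base + base // 5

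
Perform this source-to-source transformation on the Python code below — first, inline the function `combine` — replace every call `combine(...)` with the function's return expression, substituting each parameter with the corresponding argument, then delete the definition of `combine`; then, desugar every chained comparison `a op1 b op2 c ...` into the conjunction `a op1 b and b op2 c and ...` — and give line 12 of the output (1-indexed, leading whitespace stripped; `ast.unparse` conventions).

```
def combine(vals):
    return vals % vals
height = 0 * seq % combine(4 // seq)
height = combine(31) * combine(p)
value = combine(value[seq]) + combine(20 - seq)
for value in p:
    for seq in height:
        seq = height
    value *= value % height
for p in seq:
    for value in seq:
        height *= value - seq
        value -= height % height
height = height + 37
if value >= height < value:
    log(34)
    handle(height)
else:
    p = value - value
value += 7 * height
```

Transformed code:
height = 0 * seq % (4 // seq % (4 // seq))
height = 31 % 31 * (p % p)
value = value[seq] % value[seq] + (20 - seq) % (20 - seq)
for value in p:
    for seq in height:
        seq = height
    value *= value % height
for p in seq:
    for value in seq:
        height *= value - seq
        value -= height % height
height = height + 37
if value >= height and height < value:
    log(34)
    handle(height)
else:
    p = value - value
value += 7 * height

height = height + 37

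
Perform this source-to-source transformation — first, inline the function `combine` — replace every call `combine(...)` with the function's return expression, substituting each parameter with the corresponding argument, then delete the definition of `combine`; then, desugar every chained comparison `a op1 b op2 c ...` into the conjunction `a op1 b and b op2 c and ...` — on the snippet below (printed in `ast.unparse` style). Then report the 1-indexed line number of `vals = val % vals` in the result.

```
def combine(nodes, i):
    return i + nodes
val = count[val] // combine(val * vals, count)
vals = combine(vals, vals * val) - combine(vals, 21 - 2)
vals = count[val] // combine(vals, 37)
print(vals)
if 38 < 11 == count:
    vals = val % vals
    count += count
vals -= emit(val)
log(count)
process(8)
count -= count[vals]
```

Transformed code:
val = count[val] // (count + val * vals)
vals = vals * val + vals - (21 - 2 + vals)
vals = count[val] // (37 + vals)
print(vals)
if 38 < 11 and 11 == count:
    vals = val % vals
    count += count
vals -= emit(val)
log(count)
process(8)
count -= count[vals]

6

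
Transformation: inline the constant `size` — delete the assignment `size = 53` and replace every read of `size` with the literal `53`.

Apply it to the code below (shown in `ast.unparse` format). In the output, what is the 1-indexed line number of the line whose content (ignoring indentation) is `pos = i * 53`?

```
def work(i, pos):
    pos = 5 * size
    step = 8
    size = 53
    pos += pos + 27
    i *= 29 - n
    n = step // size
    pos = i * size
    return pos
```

7

Transformed code:
def work(i, pos):
    pos = 5 * 53
    step = 8
    pos += pos + 27
    i *= 29 - n
    n = step // 53
    pos = i * 53
    return pos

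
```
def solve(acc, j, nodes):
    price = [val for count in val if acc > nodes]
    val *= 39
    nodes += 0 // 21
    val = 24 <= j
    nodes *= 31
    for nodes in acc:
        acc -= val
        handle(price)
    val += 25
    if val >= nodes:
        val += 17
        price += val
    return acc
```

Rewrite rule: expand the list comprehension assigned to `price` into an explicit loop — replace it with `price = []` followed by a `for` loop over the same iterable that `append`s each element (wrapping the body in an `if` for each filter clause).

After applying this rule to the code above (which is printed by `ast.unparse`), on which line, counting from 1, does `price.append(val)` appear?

5

Transformed code:
def solve(acc, j, nodes):
    price = []
    for count in val:
        if acc > nodes:
            price.append(val)
    val *= 39
    nodes += 0 // 21
    val = 24 <= j
    nodes *= 31
    for nodes in acc:
        acc -= val
        handle(price)
    val += 25
    if val >= nodes:
        val += 17
        price += val
    return acc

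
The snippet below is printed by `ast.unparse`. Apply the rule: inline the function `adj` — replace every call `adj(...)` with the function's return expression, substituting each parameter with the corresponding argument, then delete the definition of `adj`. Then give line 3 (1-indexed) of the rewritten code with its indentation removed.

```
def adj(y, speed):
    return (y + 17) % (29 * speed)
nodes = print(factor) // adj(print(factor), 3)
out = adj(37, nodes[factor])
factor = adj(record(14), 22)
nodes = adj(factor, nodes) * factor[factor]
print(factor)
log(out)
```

Transformed code:
nodes = print(factor) // ((print(factor) + 17) % (29 * 3))
out = (37 + 17) % (29 * nodes[factor])
factor = (record(14) + 17) % (29 * 22)
nodes = (factor + 17) % (29 * nodes) * factor[factor]
print(factor)
log(out)

factor = (record(14) + 17) % (29 * 22)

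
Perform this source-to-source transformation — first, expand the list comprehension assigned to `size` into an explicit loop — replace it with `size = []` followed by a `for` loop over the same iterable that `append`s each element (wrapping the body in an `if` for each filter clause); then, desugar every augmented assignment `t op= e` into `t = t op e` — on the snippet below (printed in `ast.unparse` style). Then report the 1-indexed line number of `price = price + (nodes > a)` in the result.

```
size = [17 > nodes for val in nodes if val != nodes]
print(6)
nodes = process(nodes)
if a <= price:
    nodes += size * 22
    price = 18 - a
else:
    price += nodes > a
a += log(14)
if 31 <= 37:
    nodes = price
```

11

Transformed code:
size = []
for val in nodes:
    if val != nodes:
        size.append(17 > nodes)
print(6)
nodes = process(nodes)
if a <= price:
    nodes = nodes + size * 22
    price = 18 - a
else:
    price = price + (nodes > a)
a = a + log(14)
if 31 <= 37:
    nodes = price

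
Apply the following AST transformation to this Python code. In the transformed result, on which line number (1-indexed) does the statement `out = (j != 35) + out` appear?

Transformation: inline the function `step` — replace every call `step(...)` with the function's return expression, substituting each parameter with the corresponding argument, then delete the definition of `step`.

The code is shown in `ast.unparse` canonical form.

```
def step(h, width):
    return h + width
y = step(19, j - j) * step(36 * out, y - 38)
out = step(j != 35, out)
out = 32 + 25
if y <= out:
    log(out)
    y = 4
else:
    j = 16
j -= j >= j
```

Transformed code:
y = (19 + (j - j)) * (36 * out + (y - 38))
out = (j != 35) + out
out = 32 + 25
if y <= out:
    log(out)
    y = 4
else:
    j = 16
j -= j >= j

2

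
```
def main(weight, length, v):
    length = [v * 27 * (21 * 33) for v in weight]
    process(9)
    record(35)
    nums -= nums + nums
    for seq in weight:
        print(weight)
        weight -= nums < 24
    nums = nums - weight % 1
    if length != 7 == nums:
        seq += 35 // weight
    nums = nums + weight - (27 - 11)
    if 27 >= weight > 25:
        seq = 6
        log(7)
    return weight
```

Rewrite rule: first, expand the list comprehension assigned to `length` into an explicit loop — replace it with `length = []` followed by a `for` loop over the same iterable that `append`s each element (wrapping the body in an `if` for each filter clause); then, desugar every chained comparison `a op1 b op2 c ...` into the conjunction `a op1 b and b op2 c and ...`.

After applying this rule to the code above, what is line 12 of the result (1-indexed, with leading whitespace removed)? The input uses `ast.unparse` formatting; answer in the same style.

Transformed code:
def main(weight, length, v):
    length = []
    for v in weight:
        length.append(v * 27 * (21 * 33))
    process(9)
    record(35)
    nums -= nums + nums
    for seq in weight:
        print(weight)
        weight -= nums < 24
    nums = nums - weight % 1
    if length != 7 and 7 == nums:
        seq += 35 // weight
    nums = nums + weight - (27 - 11)
    if 27 >= weight and weight > 25:
        seq = 6
        log(7)
    return weight

if length != 7 and 7 == nums:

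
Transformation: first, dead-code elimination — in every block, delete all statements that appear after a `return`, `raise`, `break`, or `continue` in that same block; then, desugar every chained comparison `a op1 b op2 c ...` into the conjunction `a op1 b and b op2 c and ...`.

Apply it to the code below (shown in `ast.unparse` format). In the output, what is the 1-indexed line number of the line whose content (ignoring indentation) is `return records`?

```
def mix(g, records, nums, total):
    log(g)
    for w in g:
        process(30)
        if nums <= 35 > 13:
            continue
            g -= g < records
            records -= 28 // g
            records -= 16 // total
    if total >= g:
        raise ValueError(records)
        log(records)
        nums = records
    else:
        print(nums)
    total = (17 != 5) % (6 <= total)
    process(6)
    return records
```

Transformed code:
def mix(g, records, nums, total):
    log(g)
    for w in g:
        process(30)
        if nums <= 35 and 35 > 13:
            continue
    if total >= g:
        raise ValueError(records)
    else:
        print(nums)
    total = (17 != 5) % (6 <= total)
    process(6)
    return records

13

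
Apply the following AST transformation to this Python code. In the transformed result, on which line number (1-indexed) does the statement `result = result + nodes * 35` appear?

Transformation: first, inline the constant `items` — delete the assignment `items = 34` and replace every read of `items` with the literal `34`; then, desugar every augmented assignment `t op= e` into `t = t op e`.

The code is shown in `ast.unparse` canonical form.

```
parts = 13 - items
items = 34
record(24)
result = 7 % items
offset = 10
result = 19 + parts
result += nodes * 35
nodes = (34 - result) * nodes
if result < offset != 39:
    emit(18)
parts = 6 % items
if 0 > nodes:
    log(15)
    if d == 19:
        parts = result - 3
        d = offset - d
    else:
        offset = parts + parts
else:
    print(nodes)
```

6

Transformed code:
parts = 13 - 34
record(24)
result = 7 % 34
offset = 10
result = 19 + parts
result = result + nodes * 35
nodes = (34 - result) * nodes
if result < offset != 39:
    emit(18)
parts = 6 % 34
if 0 > nodes:
    log(15)
    if d == 19:
        parts = result - 3
        d = offset - d
    else:
        offset = parts + parts
else:
    print(nodes)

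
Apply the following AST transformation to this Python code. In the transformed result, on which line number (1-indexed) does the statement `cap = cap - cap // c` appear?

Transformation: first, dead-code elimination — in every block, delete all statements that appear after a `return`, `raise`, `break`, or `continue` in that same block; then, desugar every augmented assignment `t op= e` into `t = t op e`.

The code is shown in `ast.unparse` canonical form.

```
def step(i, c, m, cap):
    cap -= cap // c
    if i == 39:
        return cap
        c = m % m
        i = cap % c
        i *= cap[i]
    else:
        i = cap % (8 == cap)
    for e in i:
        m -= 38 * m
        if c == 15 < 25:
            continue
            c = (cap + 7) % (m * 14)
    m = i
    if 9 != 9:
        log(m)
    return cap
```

2

Transformed code:
def step(i, c, m, cap):
    cap = cap - cap // c
    if i == 39:
        return cap
    else:
        i = cap % (8 == cap)
    for e in i:
        m = m - 38 * m
        if c == 15 < 25:
            continue
    m = i
    if 9 != 9:
        log(m)
    return cap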